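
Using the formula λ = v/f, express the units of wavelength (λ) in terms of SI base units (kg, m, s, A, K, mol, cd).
Units of each symbol in λ = v/f:
  v (wave speed): m/s
  f (frequency): 1/s  → in the denominator, contributes s

Multiplying the contributions: [m/s] · [s]
Adding exponents of each base unit: m: 1
SI base units of wavelength: m

Answer: m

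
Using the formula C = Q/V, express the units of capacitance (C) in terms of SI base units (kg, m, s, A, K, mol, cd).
Units of each symbol in C = Q/V:
  Q (charge, in coulombs): s·A
  V (voltage, in volts): kg·m²/(s³·A)  → in the denominator, contributes s³·A/(kg·m²)

Multiplying the contributions: [s·A] · [s³·A/(kg·m²)]
Adding exponents of each base unit: kg: -1, m: -2, s: 4, A: 2
SI base units of capacitance: s⁴·A²/(kg·m²)

Answer: s⁴·A²/(kg·m²)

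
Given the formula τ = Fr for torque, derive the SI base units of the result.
Units of each symbol in τ = Fr:
  F (force): kg·m/s²
  r (lever arm): m

Multiplying the contributions: [kg·m/s²] · [m]
Adding exponents of each base unit: kg: 1, m: 2, s: -2
SI base units of torque: kg·m²/s²

Answer: kg·m²/s²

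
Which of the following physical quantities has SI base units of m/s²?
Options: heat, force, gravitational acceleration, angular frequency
Checking the SI base units of each option:
  heat (Q = mcΔT): kg·m²/s²  ✗
  force (F = ma): kg·m/s²  ✗
  gravitational acceleration (g = GM/r²): m/s²  ✓ matches
  angular frequency (ω = 2πf): 1/s  ✗

Only gravitational acceleration has units m/s².

Answer: gravitational acceleration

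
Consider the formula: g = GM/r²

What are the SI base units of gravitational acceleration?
Units of each symbol in g = GM/r²:
  G (gravitational constant): m³/(kg·s²)
  M (mass): kg
  r (distance): m  → to the power 2 in the denominator, contributes 1/m²

Multiplying the contributions: [m³/(kg·s²)] · [kg] · [1/m²]
Adding exponents of each base unit: m: 1, s: -2
SI base units of gravitational acceleration: m/s²

Answer: m/s²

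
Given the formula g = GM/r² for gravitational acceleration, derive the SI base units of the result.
Units of each symbol in g = GM/r²:
  G (gravitational constant): m³/(kg·s²)
  M (mass): kg
  r (distance): m  → to the power 2 in the denominator, contributes 1/m²

Multiplying the contributions: [m³/(kg·s²)] · [kg] · [1/m²]
Adding exponents of each base unit: m: 1, s: -2
SI base units of gravitational acceleration: m/s²

Answer: m/s²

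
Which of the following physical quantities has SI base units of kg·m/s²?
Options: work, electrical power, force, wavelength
Checking the SI base units of each option:
  work (W = Fd): kg·m²/s²  ✗
  electrical power (P = IV): kg·m²/s³  ✗
  force (F = ma): kg·m/s²  ✓ matches
  wavelength (λ = v/f): m  ✗

Only force has units kg·m/s².

Answer: force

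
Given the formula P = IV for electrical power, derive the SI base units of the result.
Units of each symbol in P = IV:
  I (current): A
  V (voltage, in volts): kg·m²/(s³·A)

Multiplying the contributions: [A] · [kg·m²/(s³·A)]
Adding exponents of each base unit: kg: 1, m: 2, s: -3
SI base units of electrical power: kg·m²/s³

Answer: kg·m²/s³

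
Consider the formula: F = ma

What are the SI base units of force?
Units of each symbol in F = ma:
  m (mass): kg
  a (acceleration): m/s²

Multiplying the contributions: [kg] · [m/s²]
Adding exponents of each base unit: kg: 1, m: 1, s: -2
SI base units of force: kg·m/s²

Answer: kg·m/s²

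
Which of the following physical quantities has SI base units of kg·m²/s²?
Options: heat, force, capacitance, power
Checking the SI base units of each option:
  heat (Q = mcΔT): kg·m²/s²  ✓ matches
  force (F = ma): kg·m/s²  ✗
  capacitance (C = Q/V): s⁴·A²/(kg·m²)  ✗
  power (P = W/t): kg·m²/s³  ✗

Only heat has units kg·m²/s².

Answer: heat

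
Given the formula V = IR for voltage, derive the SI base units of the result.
Units of each symbol in V = IR:
  I (current): A
  R (resistance, in ohms): kg·m²/(s³·A²)

Multiplying the contributions: [A] · [kg·m²/(s³·A²)]
Adding exponents of each base unit: kg: 1, m: 2, s: -3, A: -1
SI base units of voltage: kg·m²/(s³·A)

Answer: kg·m²/(s³·A)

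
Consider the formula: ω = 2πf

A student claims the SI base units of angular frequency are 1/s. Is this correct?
Units of each symbol in ω = 2πf:
  f (frequency): 1/s
  The factor 2π is dimensionless.

Multiplying the contributions: [1/s]
Adding exponents of each base unit: s: -1
SI base units of angular frequency: 1/s

The claimed units 1/s match the derived units, so the claim is correct.

Answer: Yes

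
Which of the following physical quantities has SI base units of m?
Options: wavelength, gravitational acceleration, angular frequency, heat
Checking the SI base units of each option:
  wavelength (λ = v/f): m  ✓ matches
  gravitational acceleration (g = GM/r²): m/s²  ✗
  angular frequency (ω = 2πf): 1/s  ✗
  heat (Q = mcΔT): kg·m²/s²  ✗

Only wavelength has units m.

Answer: wavelength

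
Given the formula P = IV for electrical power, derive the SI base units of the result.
Units of each symbol in P = IV:
  I (current): A
  V (voltage, in volts): kg·m²/(s³·A)

Multiplying the contributions: [A] · [kg·m²/(s³·A)]
Adding exponents of each base unit: kg: 1, m: 2, s: -3
SI base units of electrical power: kg·m²/s³

Answer: kg·m²/s³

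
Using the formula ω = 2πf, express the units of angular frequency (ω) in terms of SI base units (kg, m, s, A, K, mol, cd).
Units of each symbol in ω = 2πf:
  f (frequency): 1/s
  The factor 2π is dimensionless.

Multiplying the contributions: [1/s]
Adding exponents of each base unit: s: -1
SI base units of angular frequency: 1/s

Answer: 1/s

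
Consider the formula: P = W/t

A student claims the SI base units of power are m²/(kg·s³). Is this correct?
Units of each symbol in P = W/t:
  W (work): kg·m²/s²
  t (time): s  → in the denominator, contributes 1/s

Multiplying the contributions: [kg·m²/s²] · [1/s]
Adding exponents of each base unit: kg: 1, m: 2, s: -3
SI base units of power: kg·m²/s³

The claimed units m²/(kg·s³) (exponents kg: -1, m: 2, s: -3) do not match the derived units kg·m²/s³ (exponents kg: 1, m: 2, s: -3), so the claim is incorrect.

Answer: No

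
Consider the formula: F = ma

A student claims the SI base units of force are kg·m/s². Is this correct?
Units of each symbol in F = ma:
  m (mass): kg
  a (acceleration): m/s²

Multiplying the contributions: [kg] · [m/s²]
Adding exponents of each base unit: kg: 1, m: 1, s: -2
SI base units of force: kg·m/s²

The claimed units kg·m/s² match the derived units, so the claim is correct.

Answer: Yes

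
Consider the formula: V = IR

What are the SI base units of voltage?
Units of each symbol in V = IR:
  I (current): A
  R (resistance, in ohms): kg·m²/(s³·A²)

Multiplying the contributions: [A] · [kg·m²/(s³·A²)]
Adding exponents of each base unit: kg: 1, m: 2, s: -3, A: -1
SI base units of voltage: kg·m²/(s³·A)

Answer: kg·m²/(s³·A)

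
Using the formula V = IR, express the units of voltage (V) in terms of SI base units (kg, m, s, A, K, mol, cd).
Units of each symbol in V = IR:
  I (current): A
  R (resistance, in ohms): kg·m²/(s³·A²)

Multiplying the contributions: [A] · [kg·m²/(s³·A²)]
Adding exponents of each base unit: kg: 1, m: 2, s: -3, A: -1
SI base units of voltage: kg·m²/(s³·A)

Answer: kg·m²/(s³·A)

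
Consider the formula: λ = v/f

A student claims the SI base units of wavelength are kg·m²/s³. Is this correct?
Units of each symbol in λ = v/f:
  v (wave speed): m/s
  f (frequency): 1/s  → in the denominator, contributes s

Multiplying the contributions: [m/s] · [s]
Adding exponents of each base unit: m: 1
SI base units of wavelength: m

The claimed units kg·m²/s³ (exponents kg: 1, m: 2, s: -3) do not match the derived units m (exponents m: 1), so the claim is incorrect.

Answer: No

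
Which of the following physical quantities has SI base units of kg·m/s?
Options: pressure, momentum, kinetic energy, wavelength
Checking the SI base units of each option:
  pressure (P = F/A): kg/(m·s²)  ✗
  momentum (p = mv): kg·m/s  ✓ matches
  kinetic energy (E = ½mv²): kg·m²/s²  ✗
  wavelength (λ = v/f): m  ✗

Only momentum has units kg·m/s.

Answer: momentum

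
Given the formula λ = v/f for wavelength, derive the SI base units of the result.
Units of each symbol in λ = v/f:
  v (wave speed): m/s
  f (frequency): 1/s  → in the denominator, contributes s

Multiplying the contributions: [m/s] · [s]
Adding exponents of each base unit: m: 1
SI base units of wavelength: m

Answer: m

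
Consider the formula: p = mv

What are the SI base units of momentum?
Units of each symbol in p = mv:
  m (mass): kg
  v (velocity): m/s

Multiplying the contributions: [kg] · [m/s]
Adding exponents of each base unit: kg: 1, m: 1, s: -1
SI base units of momentum: kg·m/s

Answer: kg·m/s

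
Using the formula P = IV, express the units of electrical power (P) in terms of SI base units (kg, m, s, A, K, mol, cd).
Units of each symbol in P = IV:
  I (current): A
  V (voltage, in volts): kg·m²/(s³·A)

Multiplying the contributions: [A] · [kg·m²/(s³·A)]
Adding exponents of each base unit: kg: 1, m: 2, s: -3
SI base units of electrical power: kg·m²/s³

Answer: kg·m²/s³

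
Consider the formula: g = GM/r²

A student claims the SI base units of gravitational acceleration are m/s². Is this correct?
Units of each symbol in g = GM/r²:
  G (gravitational constant): m³/(kg·s²)
  M (mass): kg
  r (distance): m  → to the power 2 in the denominator, contributes 1/m²

Multiplying the contributions: [m³/(kg·s²)] · [kg] · [1/m²]
Adding exponents of each base unit: m: 1, s: -2
SI base units of gravitational acceleration: m/s²

The claimed units m/s² match the derived units, so the claim is correct.

Answer: Yes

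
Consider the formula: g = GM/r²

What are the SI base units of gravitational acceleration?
Units of each symbol in g = GM/r²:
  G (gravitational constant): m³/(kg·s²)
  M (mass): kg
  r (distance): m  → to the power 2 in the denominator, contributes 1/m²

Multiplying the contributions: [m³/(kg·s²)] · [kg] · [1/m²]
Adding exponents of each base unit: m: 1, s: -2
SI base units of gravitational acceleration: m/s²

Answer: m/s²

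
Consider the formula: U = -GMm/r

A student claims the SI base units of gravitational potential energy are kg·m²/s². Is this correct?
Units of each symbol in U = -GMm/r:
  G (gravitational constant): m³/(kg·s²)
  M (mass): kg
  m (mass): kg
  r (distance): m  → in the denominator, contributes 1/m
  The minus sign does not affect the units.

Multiplying the contributions: [m³/(kg·s²)] · [kg] · [kg] · [1/m]
Adding exponents of each base unit: kg: 1, m: 2, s: -2
SI base units of gravitational potential energy: kg·m²/s²

The claimed units kg·m²/s² match the derived units, so the claim is correct.

Answer: Yes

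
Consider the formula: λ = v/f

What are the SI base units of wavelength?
Units of each symbol in λ = v/f:
  v (wave speed): m/s
  f (frequency): 1/s  → in the denominator, contributes s

Multiplying the contributions: [m/s] · [s]
Adding exponents of each base unit: m: 1
SI base units of wavelength: m

Answer: m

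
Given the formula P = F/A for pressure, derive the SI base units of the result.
Units of each symbol in P = F/A:
  F (force): kg·m/s²
  A (area): m²  → in the denominator, contributes 1/m²

Multiplying the contributions: [kg·m/s²] · [1/m²]
Adding exponents of each base unit: kg: 1, m: -1, s: -2
SI base units of pressure: kg/(m·s²)

Answer: kg/(m·s²)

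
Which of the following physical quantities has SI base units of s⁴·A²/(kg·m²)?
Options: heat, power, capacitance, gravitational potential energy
Checking the SI base units of each option:
  heat (Q = mcΔT): kg·m²/s²  ✗
  power (P = W/t): kg·m²/s³  ✗
  capacitance (C = Q/V): s⁴·A²/(kg·m²)  ✓ matches
  gravitational potential energy (U = -GMm/r): kg·m²/s²  ✗

Only capacitance has units s⁴·A²/(kg·m²).

Answer: capacitance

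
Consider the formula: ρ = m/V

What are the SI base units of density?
Units of each symbol in ρ = m/V:
  m (mass): kg
  V (volume): m³  → in the denominator, contributes 1/m³

Multiplying the contributions: [kg] · [1/m³]
Adding exponents of each base unit: kg: 1, m: -3
SI base units of density: kg/m³

Answer: kg/m³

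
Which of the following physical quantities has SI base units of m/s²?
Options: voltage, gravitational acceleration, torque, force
Checking the SI base units of each option:
  voltage (V = IR): kg·m²/(s³·A)  ✗
  gravitational acceleration (g = GM/r²): m/s²  ✓ matches
  torque (τ = Fr): kg·m²/s²  ✗
  force (F = ma): kg·m/s²  ✗

Only gravitational acceleration has units m/s².

Answer: gravitational acceleration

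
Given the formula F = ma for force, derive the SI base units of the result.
Units of each symbol in F = ma:
  m (mass): kg
  a (acceleration): m/s²

Multiplying the contributions: [kg] · [m/s²]
Adding exponents of each base unit: kg: 1, m: 1, s: -2
SI base units of force: kg·m/s²

Answer: kg·m/s²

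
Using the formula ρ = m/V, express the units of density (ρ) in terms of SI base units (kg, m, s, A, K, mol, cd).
Units of each symbol in ρ = m/V:
  m (mass): kg
  V (volume): m³  → in the denominator, contributes 1/m³

Multiplying the contributions: [kg] · [1/m³]
Adding exponents of each base unit: kg: 1, m: -3
SI base units of density: kg/m³

Answer: kg/m³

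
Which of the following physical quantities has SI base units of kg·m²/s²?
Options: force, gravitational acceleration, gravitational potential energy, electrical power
Checking the SI base units of each option:
  force (F = ma): kg·m/s²  ✗
  gravitational acceleration (g = GM/r²): m/s²  ✗
  gravitational potential energy (U = -GMm/r): kg·m²/s²  ✓ matches
  electrical power (P = IV): kg·m²/s³  ✗

Only gravitational potential energy has units kg·m²/s².

Answer: gravitational potential energy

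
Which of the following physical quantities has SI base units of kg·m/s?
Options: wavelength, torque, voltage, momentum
Checking the SI base units of each option:
  wavelength (λ = v/f): m  ✗
  torque (τ = Fr): kg·m²/s²  ✗
  voltage (V = IR): kg·m²/(s³·A)  ✗
  momentum (p = mv): kg·m/s  ✓ matches

Only momentum has units kg·m/s.

Answer: momentum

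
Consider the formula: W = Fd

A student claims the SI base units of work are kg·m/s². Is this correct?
Units of each symbol in W = Fd:
  F (force): kg·m/s²
  d (displacement): m

Multiplying the contributions: [kg·m/s²] · [m]
Adding exponents of each base unit: kg: 1, m: 2, s: -2
SI base units of work: kg·m²/s²

The claimed units kg·m/s² (exponents kg: 1, m: 1, s: -2) do not match the derived units kg·m²/s² (exponents kg: 1, m: 2, s: -2), so the claim is incorrect.

Answer: No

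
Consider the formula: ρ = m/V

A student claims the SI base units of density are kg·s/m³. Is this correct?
Units of each symbol in ρ = m/V:
  m (mass): kg
  V (volume): m³  → in the denominator, contributes 1/m³

Multiplying the contributions: [kg] · [1/m³]
Adding exponents of each base unit: kg: 1, m: -3
SI base units of density: kg/m³

The claimed units kg·s/m³ (exponents kg: 1, m: -3, s: 1) do not match the derived units kg/m³ (exponents kg: 1, m: -3), so the claim is incorrect.

Answer: No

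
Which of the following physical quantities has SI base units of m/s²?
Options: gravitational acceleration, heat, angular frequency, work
Checking the SI base units of each option:
  gravitational acceleration (g = GM/r²): m/s²  ✓ matches
  heat (Q = mcΔT): kg·m²/s²  ✗
  angular frequency (ω = 2πf): 1/s  ✗
  work (W = Fd): kg·m²/s²  ✗

Only gravitational acceleration has units m/s².

Answer: gravitational acceleration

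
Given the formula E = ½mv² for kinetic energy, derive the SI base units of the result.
Units of each symbol in E = ½mv²:
  m (mass): kg
  v (speed): m/s  → to the power 2, contributes m²/s²
  The factor ½ is dimensionless.

Multiplying the contributions: [kg] · [m²/s²]
Adding exponents of each base unit: kg: 1, m: 2, s: -2
SI base units of kinetic energy: kg·m²/s²

Answer: kg·m²/s²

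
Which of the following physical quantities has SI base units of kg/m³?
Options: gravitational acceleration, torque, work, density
Checking the SI base units of each option:
  gravitational acceleration (g = GM/r²): m/s²  ✗
  torque (τ = Fr): kg·m²/s²  ✗
  work (W = Fd): kg·m²/s²  ✗
  density (ρ = m/V): kg/m³  ✓ matches

Only density has units kg/m³.

Answer: density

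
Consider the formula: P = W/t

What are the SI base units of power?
Units of each symbol in P = W/t:
  W (work): kg·m²/s²
  t (time): s  → in the denominator, contributes 1/s

Multiplying the contributions: [kg·m²/s²] · [1/s]
Adding exponents of each base unit: kg: 1, m: 2, s: -3
SI base units of power: kg·m²/s³

Answer: kg·m²/s³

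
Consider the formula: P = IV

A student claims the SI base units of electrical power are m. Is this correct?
Units of each symbol in P = IV:
  I (current): A
  V (voltage, in volts): kg·m²/(s³·A)

Multiplying the contributions: [A] · [kg·m²/(s³·A)]
Adding exponents of each base unit: kg: 1, m: 2, s: -3
SI base units of electrical power: kg·m²/s³

The claimed units m (exponents m: 1) do not match the derived units kg·m²/s³ (exponents kg: 1, m: 2, s: -3), so the claim is incorrect.

Answer: No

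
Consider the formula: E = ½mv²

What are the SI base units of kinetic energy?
Units of each symbol in E = ½mv²:
  m (mass): kg
  v (speed): m/s  → to the power 2, contributes m²/s²
  The factor ½ is dimensionless.

Multiplying the contributions: [kg] · [m²/s²]
Adding exponents of each base unit: kg: 1, m: 2, s: -2
SI base units of kinetic energy: kg·m²/s²

Answer: kg·m²/s²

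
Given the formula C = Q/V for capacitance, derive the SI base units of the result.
Units of each symbol in C = Q/V:
  Q (charge, in coulombs): s·A
  V (voltage, in volts): kg·m²/(s³·A)  → in the denominator, contributes s³·A/(kg·m²)

Multiplying the contributions: [s·A] · [s³·A/(kg·m²)]
Adding exponents of each base unit: kg: -1, m: -2, s: 4, A: 2
SI base units of capacitance: s⁴·A²/(kg·m²)

Answer: s⁴·A²/(kg·m²)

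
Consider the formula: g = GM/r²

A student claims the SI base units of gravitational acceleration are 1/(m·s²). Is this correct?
Units of each symbol in g = GM/r²:
  G (gravitational constant): m³/(kg·s²)
  M (mass): kg
  r (distance): m  → to the power 2 in the denominator, contributes 1/m²

Multiplying the contributions: [m³/(kg·s²)] · [kg] · [1/m²]
Adding exponents of each base unit: m: 1, s: -2
SI base units of gravitational acceleration: m/s²

The claimed units 1/(m·s²) (exponents m: -1, s: -2) do not match the derived units m/s² (exponents m: 1, s: -2), so the claim is incorrect.

Answer: No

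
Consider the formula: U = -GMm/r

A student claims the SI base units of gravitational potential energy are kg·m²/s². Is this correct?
Units of each symbol in U = -GMm/r:
  G (gravitational constant): m³/(kg·s²)
  M (mass): kg
  m (mass): kg
  r (distance): m  → in the denominator, contributes 1/m
  The minus sign does not affect the units.

Multiplying the contributions: [m³/(kg·s²)] · [kg] · [kg] · [1/m]
Adding exponents of each base unit: kg: 1, m: 2, s: -2
SI base units of gravitational potential energy: kg·m²/s²

The claimed units kg·m²/s² match the derived units, so the claim is correct.

Answer: Yes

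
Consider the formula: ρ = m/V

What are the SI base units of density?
Units of each symbol in ρ = m/V:
  m (mass): kg
  V (volume): m³  → in the denominator, contributes 1/m³

Multiplying the contributions: [kg] · [1/m³]
Adding exponents of each base unit: kg: 1, m: -3
SI base units of density: kg/m³

Answer: kg/m³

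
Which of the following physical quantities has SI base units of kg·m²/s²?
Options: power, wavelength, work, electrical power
Checking the SI base units of each option:
  power (P = W/t): kg·m²/s³  ✗
  wavelength (λ = v/f): m  ✗
  work (W = Fd): kg·m²/s²  ✓ matches
  electrical power (P = IV): kg·m²/s³  ✗

Only work has units kg·m²/s².

Answer: work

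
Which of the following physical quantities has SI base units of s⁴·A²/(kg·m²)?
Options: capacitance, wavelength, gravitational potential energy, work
Checking the SI base units of each option:
  capacitance (C = Q/V): s⁴·A²/(kg·m²)  ✓ matches
  wavelength (λ = v/f): m  ✗
  gravitational potential energy (U = -GMm/r): kg·m²/s²  ✗
  work (W = Fd): kg·m²/s²  ✗

Only capacitance has units s⁴·A²/(kg·m²).

Answer: capacitance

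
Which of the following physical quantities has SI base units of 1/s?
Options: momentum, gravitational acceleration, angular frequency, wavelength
Checking the SI base units of each option:
  momentum (p = mv): kg·m/s  ✗
  gravitational acceleration (g = GM/r²): m/s²  ✗
  angular frequency (ω = 2πf): 1/s  ✓ matches
  wavelength (λ = v/f): m  ✗

Only angular frequency has units 1/s.

Answer: angular frequency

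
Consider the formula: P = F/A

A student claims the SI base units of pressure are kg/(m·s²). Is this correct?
Units of each symbol in P = F/A:
  F (force): kg·m/s²
  A (area): m²  → in the denominator, contributes 1/m²

Multiplying the contributions: [kg·m/s²] · [1/m²]
Adding exponents of each base unit: kg: 1, m: -1, s: -2
SI base units of pressure: kg/(m·s²)

The claimed units kg/(m·s²) match the derived units, so the claim is correct.

Answer: Yes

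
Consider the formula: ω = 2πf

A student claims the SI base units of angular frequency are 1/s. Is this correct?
Units of each symbol in ω = 2πf:
  f (frequency): 1/s
  The factor 2π is dimensionless.

Multiplying the contributions: [1/s]
Adding exponents of each base unit: s: -1
SI base units of angular frequency: 1/s

The claimed units 1/s match the derived units, so the claim is correct.

Answer: Yes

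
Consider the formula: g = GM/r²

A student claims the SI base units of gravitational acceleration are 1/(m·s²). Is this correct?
Units of each symbol in g = GM/r²:
  G (gravitational constant): m³/(kg·s²)
  M (mass): kg
  r (distance): m  → to the power 2 in the denominator, contributes 1/m²

Multiplying the contributions: [m³/(kg·s²)] · [kg] · [1/m²]
Adding exponents of each base unit: m: 1, s: -2
SI base units of gravitational acceleration: m/s²

The claimed units 1/(m·s²) (exponents m: -1, s: -2) do not match the derived units m/s² (exponents m: 1, s: -2), so the claim is incorrect.

Answer: No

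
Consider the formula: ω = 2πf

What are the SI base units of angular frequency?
Units of each symbol in ω = 2πf:
  f (frequency): 1/s
  The factor 2π is dimensionless.

Multiplying the contributions: [1/s]
Adding exponents of each base unit: s: -1
SI base units of angular frequency: 1/s

Answer: 1/s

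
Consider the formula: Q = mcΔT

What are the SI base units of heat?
Units of each symbol in Q = mcΔT:
  m (mass): kg
  c (specific heat capacity, in J/(kg·K)): m²/(s²·K)
  ΔT (temperature change): K

Multiplying the contributions: [kg] · [m²/(s²·K)] · [K]
Adding exponents of each base unit: kg: 1, m: 2, s: -2
SI base units of heat: kg·m²/s²

Answer: kg·m²/s²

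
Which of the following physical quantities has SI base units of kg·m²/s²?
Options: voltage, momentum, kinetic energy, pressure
Checking the SI base units of each option:
  voltage (V = IR): kg·m²/(s³·A)  ✗
  momentum (p = mv): kg·m/s  ✗
  kinetic energy (E = ½mv²): kg·m²/s²  ✓ matches
  pressure (P = F/A): kg/(m·s²)  ✗

Only kinetic energy has units kg·m²/s².

Answer: kinetic energy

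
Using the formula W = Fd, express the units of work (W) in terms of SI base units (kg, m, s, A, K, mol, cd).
Units of each symbol in W = Fd:
  F (force): kg·m/s²
  d (displacement): m

Multiplying the contributions: [kg·m/s²] · [m]
Adding exponents of each base unit: kg: 1, m: 2, s: -2
SI base units of work: kg·m²/s²

Answer: kg·m²/s²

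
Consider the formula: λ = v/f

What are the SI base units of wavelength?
Units of each symbol in λ = v/f:
  v (wave speed): m/s
  f (frequency): 1/s  → in the denominator, contributes s

Multiplying the contributions: [m/s] · [s]
Adding exponents of each base unit: m: 1
SI base units of wavelength: m

Answer: m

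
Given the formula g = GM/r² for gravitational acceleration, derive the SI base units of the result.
Units of each symbol in g = GM/r²:
  G (gravitational constant): m³/(kg·s²)
  M (mass): kg
  r (distance): m  → to the power 2 in the denominator, contributes 1/m²

Multiplying the contributions: [m³/(kg·s²)] · [kg] · [1/m²]
Adding exponents of each base unit: m: 1, s: -2
SI base units of gravitational acceleration: m/s²

Answer: m/s²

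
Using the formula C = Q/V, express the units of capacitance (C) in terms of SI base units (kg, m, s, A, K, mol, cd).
Units of each symbol in C = Q/V:
  Q (charge, in coulombs): s·A
  V (voltage, in volts): kg·m²/(s³·A)  → in the denominator, contributes s³·A/(kg·m²)

Multiplying the contributions: [s·A] · [s³·A/(kg·m²)]
Adding exponents of each base unit: kg: -1, m: -2, s: 4, A: 2
SI base units of capacitance: s⁴·A²/(kg·m²)

Answer: s⁴·A²/(kg·m²)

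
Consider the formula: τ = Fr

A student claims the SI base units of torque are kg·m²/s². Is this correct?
Units of each symbol in τ = Fr:
  F (force): kg·m/s²
  r (lever arm): m

Multiplying the contributions: [kg·m/s²] · [m]
Adding exponents of each base unit: kg: 1, m: 2, s: -2
SI base units of torque: kg·m²/s²

The claimed units kg·m²/s² match the derived units, so the claim is correct.

Answer: Yes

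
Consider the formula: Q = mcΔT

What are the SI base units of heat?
Units of each symbol in Q = mcΔT:
  m (mass): kg
  c (specific heat capacity, in J/(kg·K)): m²/(s²·K)
  ΔT (temperature change): K

Multiplying the contributions: [kg] · [m²/(s²·K)] · [K]
Adding exponents of each base unit: kg: 1, m: 2, s: -2
SI base units of heat: kg·m²/s²

Answer: kg·m²/s²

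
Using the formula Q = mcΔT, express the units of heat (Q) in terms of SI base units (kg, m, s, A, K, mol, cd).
Units of each symbol in Q = mcΔT:
  m (mass): kg
  c (specific heat capacity, in J/(kg·K)): m²/(s²·K)
  ΔT (temperature change): K

Multiplying the contributions: [kg] · [m²/(s²·K)] · [K]
Adding exponents of each base unit: kg: 1, m: 2, s: -2
SI base units of heat: kg·m²/s²

Answer: kg·m²/s²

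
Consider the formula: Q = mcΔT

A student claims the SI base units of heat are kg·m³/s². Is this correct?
Units of each symbol in Q = mcΔT:
  m (mass): kg
  c (specific heat capacity, in J/(kg·K)): m²/(s²·K)
  ΔT (temperature change): K

Multiplying the contributions: [kg] · [m²/(s²·K)] · [K]
Adding exponents of each base unit: kg: 1, m: 2, s: -2
SI base units of heat: kg·m²/s²

The claimed units kg·m³/s² (exponents kg: 1, m: 3, s: -2) do not match the derived units kg·m²/s² (exponents kg: 1, m: 2, s: -2), so the claim is incorrect.

Answer: No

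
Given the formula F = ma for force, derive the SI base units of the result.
Units of each symbol in F = ma:
  m (mass): kg
  a (acceleration): m/s²

Multiplying the contributions: [kg] · [m/s²]
Adding exponents of each base unit: kg: 1, m: 1, s: -2
SI base units of force: kg·m/s²

Answer: kg·m/s²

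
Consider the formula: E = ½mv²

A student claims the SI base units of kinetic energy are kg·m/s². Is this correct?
Units of each symbol in E = ½mv²:
  m (mass): kg
  v (speed): m/s  → to the power 2, contributes m²/s²
  The factor ½ is dimensionless.

Multiplying the contributions: [kg] · [m²/s²]
Adding exponents of each base unit: kg: 1, m: 2, s: -2
SI base units of kinetic energy: kg·m²/s²

The claimed units kg·m/s² (exponents kg: 1, m: 1, s: -2) do not match the derived units kg·m²/s² (exponents kg: 1, m: 2, s: -2), so the claim is incorrect.

Answer: No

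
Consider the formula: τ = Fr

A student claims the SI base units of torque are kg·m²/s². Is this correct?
Units of each symbol in τ = Fr:
  F (force): kg·m/s²
  r (lever arm): m

Multiplying the contributions: [kg·m/s²] · [m]
Adding exponents of each base unit: kg: 1, m: 2, s: -2
SI base units of torque: kg·m²/s²

The claimed units kg·m²/s² match the derived units, so the claim is correct.

Answer: Yes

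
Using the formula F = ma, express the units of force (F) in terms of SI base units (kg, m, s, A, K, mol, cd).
Units of each symbol in F = ma:
  m (mass): kg
  a (acceleration): m/s²

Multiplying the contributions: [kg] · [m/s²]
Adding exponents of each base unit: kg: 1, m: 1, s: -2
SI base units of force: kg·m/s²

Answer: kg·m/s²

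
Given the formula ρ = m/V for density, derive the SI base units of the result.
Units of each symbol in ρ = m/V:
  m (mass): kg
  V (volume): m³  → in the denominator, contributes 1/m³

Multiplying the contributions: [kg] · [1/m³]
Adding exponents of each base unit: kg: 1, m: -3
SI base units of density: kg/m³

Answer: kg/m³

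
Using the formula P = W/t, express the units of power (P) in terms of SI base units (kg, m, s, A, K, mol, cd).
Units of each symbol in P = W/t:
  W (work): kg·m²/s²
  t (time): s  → in the denominator, contributes 1/s

Multiplying the contributions: [kg·m²/s²] · [1/s]
Adding exponents of each base unit: kg: 1, m: 2, s: -3
SI base units of power: kg·m²/s³

Answer: kg·m²/s³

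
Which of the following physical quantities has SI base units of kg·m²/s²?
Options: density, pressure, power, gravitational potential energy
Checking the SI base units of each option:
  density (ρ = m/V): kg/m³  ✗
  pressure (P = F/A): kg/(m·s²)  ✗
  power (P = W/t): kg·m²/s³  ✗
  gravitational potential energy (U = -GMm/r): kg·m²/s²  ✓ matches

Only gravitational potential energy has units kg·m²/s².

Answer: gravitational potential energy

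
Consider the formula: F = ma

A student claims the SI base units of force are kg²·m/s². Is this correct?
Units of each symbol in F = ma:
  m (mass): kg
  a (acceleration): m/s²

Multiplying the contributions: [kg] · [m/s²]
Adding exponents of each base unit: kg: 1, m: 1, s: -2
SI base units of force: kg·m/s²

The claimed units kg²·m/s² (exponents kg: 2, m: 1, s: -2) do not match the derived units kg·m/s² (exponents kg: 1, m: 1, s: -2), so the claim is incorrect.

Answer: No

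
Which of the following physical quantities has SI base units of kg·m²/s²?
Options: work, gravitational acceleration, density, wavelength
Checking the SI base units of each option:
  work (W = Fd): kg·m²/s²  ✓ matches
  gravitational acceleration (g = GM/r²): m/s²  ✗
  density (ρ = m/V): kg/m³  ✗
  wavelength (λ = v/f): m  ✗

Only work has units kg·m²/s².

Answer: work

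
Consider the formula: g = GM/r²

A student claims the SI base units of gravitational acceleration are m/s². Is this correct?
Units of each symbol in g = GM/r²:
  G (gravitational constant): m³/(kg·s²)
  M (mass): kg
  r (distance): m  → to the power 2 in the denominator, contributes 1/m²

Multiplying the contributions: [m³/(kg·s²)] · [kg] · [1/m²]
Adding exponents of each base unit: m: 1, s: -2
SI base units of gravitational acceleration: m/s²

The claimed units m/s² match the derived units, so the claim is correct.

Answer: Yes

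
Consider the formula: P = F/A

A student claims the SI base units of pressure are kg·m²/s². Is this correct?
Units of each symbol in P = F/A:
  F (force): kg·m/s²
  A (area): m²  → in the denominator, contributes 1/m²

Multiplying the contributions: [kg·m/s²] · [1/m²]
Adding exponents of each base unit: kg: 1, m: -1, s: -2
SI base units of pressure: kg/(m·s²)

The claimed units kg·m²/s² (exponents kg: 1, m: 2, s: -2) do not match the derived units kg/(m·s²) (exponents kg: 1, m: -1, s: -2), so the claim is incorrect.

Answer: No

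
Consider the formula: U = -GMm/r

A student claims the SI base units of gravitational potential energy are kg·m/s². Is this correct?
Units of each symbol in U = -GMm/r:
  G (gravitational constant): m³/(kg·s²)
  M (mass): kg
  m (mass): kg
  r (distance): m  → in the denominator, contributes 1/m
  The minus sign does not affect the units.

Multiplying the contributions: [m³/(kg·s²)] · [kg] · [kg] · [1/m]
Adding exponents of each base unit: kg: 1, m: 2, s: -2
SI base units of gravitational potential energy: kg·m²/s²

The claimed units kg·m/s² (exponents kg: 1, m: 1, s: -2) do not match the derived units kg·m²/s² (exponents kg: 1, m: 2, s: -2), so the claim is incorrect.

Answer: No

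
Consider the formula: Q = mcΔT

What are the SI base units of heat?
Units of each symbol in Q = mcΔT:
  m (mass): kg
  c (specific heat capacity, in J/(kg·K)): m²/(s²·K)
  ΔT (temperature change): K

Multiplying the contributions: [kg] · [m²/(s²·K)] · [K]
Adding exponents of each base unit: kg: 1, m: 2, s: -2
SI base units of heat: kg·m²/s²

Answer: kg·m²/s²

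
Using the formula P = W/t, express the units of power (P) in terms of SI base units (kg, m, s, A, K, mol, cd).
Units of each symbol in P = W/t:
  W (work): kg·m²/s²
  t (time): s  → in the denominator, contributes 1/s

Multiplying the contributions: [kg·m²/s²] · [1/s]
Adding exponents of each base unit: kg: 1, m: 2, s: -3
SI base units of power: kg·m²/s³

Answer: kg·m²/s³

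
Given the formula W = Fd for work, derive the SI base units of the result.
Units of each symbol in W = Fd:
  F (force): kg·m/s²
  d (displacement): m

Multiplying the contributions: [kg·m/s²] · [m]
Adding exponents of each base unit: kg: 1, m: 2, s: -2
SI base units of work: kg·m²/s²

Answer: kg·m²/s²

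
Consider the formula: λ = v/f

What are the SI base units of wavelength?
Units of each symbol in λ = v/f:
  v (wave speed): m/s
  f (frequency): 1/s  → in the denominator, contributes s

Multiplying the contributions: [m/s] · [s]
Adding exponents of each base unit: m: 1
SI base units of wavelength: m

Answer: m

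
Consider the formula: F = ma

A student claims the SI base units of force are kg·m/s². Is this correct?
Units of each symbol in F = ma:
  m (mass): kg
  a (acceleration): m/s²

Multiplying the contributions: [kg] · [m/s²]
Adding exponents of each base unit: kg: 1, m: 1, s: -2
SI base units of force: kg·m/s²

The claimed units kg·m/s² match the derived units, so the claim is correct.

Answer: Yes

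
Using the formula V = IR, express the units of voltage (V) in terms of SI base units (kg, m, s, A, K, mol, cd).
Units of each symbol in V = IR:
  I (current): A
  R (resistance, in ohms): kg·m²/(s³·A²)

Multiplying the contributions: [A] · [kg·m²/(s³·A²)]
Adding exponents of each base unit: kg: 1, m: 2, s: -3, A: -1
SI base units of voltage: kg·m²/(s³·A)

Answer: kg·m²/(s³·A)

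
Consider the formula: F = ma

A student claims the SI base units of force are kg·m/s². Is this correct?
Units of each symbol in F = ma:
  m (mass): kg
  a (acceleration): m/s²

Multiplying the contributions: [kg] · [m/s²]
Adding exponents of each base unit: kg: 1, m: 1, s: -2
SI base units of force: kg·m/s²

The claimed units kg·m/s² match the derived units, so the claim is correct.

Answer: Yes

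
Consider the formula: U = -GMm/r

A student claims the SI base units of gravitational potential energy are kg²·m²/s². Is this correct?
Units of each symbol in U = -GMm/r:
  G (gravitational constant): m³/(kg·s²)
  M (mass): kg
  m (mass): kg
  r (distance): m  → in the denominator, contributes 1/m
  The minus sign does not affect the units.

Multiplying the contributions: [m³/(kg·s²)] · [kg] · [kg] · [1/m]
Adding exponents of each base unit: kg: 1, m: 2, s: -2
SI base units of gravitational potential energy: kg·m²/s²

The claimed units kg²·m²/s² (exponents kg: 2, m: 2, s: -2) do not match the derived units kg·m²/s² (exponents kg: 1, m: 2, s: -2), so the claim is incorrect.

Answer: No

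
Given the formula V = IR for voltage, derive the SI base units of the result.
Units of each symbol in V = IR:
  I (current): A
  R (resistance, in ohms): kg·m²/(s³·A²)

Multiplying the contributions: [A] · [kg·m²/(s³·A²)]
Adding exponents of each base unit: kg: 1, m: 2, s: -3, A: -1
SI base units of voltage: kg·m²/(s³·A)

Answer: kg·m²/(s³·A)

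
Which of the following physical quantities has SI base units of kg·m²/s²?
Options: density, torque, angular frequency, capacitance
Checking the SI base units of each option:
  density (ρ = m/V): kg/m³  ✗
  torque (τ = Fr): kg·m²/s²  ✓ matches
  angular frequency (ω = 2πf): 1/s  ✗
  capacitance (C = Q/V): s⁴·A²/(kg·m²)  ✗

Only torque has units kg·m²/s².

Answer: torque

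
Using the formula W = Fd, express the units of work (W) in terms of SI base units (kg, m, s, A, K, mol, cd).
Units of each symbol in W = Fd:
  F (force): kg·m/s²
  d (displacement): m

Multiplying the contributions: [kg·m/s²] · [m]
Adding exponents of each base unit: kg: 1, m: 2, s: -2
SI base units of work: kg·m²/s²

Answer: kg·m²/s²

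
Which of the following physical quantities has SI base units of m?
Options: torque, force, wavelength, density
Checking the SI base units of each option:
  torque (τ = Fr): kg·m²/s²  ✗
  force (F = ma): kg·m/s²  ✗
  wavelength (λ = v/f): m  ✓ matches
  density (ρ = m/V): kg/m³  ✗

Only wavelength has units m.

Answer: wavelength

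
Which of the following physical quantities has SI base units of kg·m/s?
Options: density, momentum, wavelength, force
Checking the SI base units of each option:
  density (ρ = m/V): kg/m³  ✗
  momentum (p = mv): kg·m/s  ✓ matches
  wavelength (λ = v/f): m  ✗
  force (F = ma): kg·m/s²  ✗

Only momentum has units kg·m/s.

Answer: momentum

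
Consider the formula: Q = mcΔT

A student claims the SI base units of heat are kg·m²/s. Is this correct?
Units of each symbol in Q = mcΔT:
  m (mass): kg
  c (specific heat capacity, in J/(kg·K)): m²/(s²·K)
  ΔT (temperature change): K

Multiplying the contributions: [kg] · [m²/(s²·K)] · [K]
Adding exponents of each base unit: kg: 1, m: 2, s: -2
SI base units of heat: kg·m²/s²

The claimed units kg·m²/s (exponents kg: 1, m: 2, s: -1) do not match the derived units kg·m²/s² (exponents kg: 1, m: 2, s: -2), so the claim is incorrect.

Answer: No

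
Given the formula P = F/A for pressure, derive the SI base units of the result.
Units of each symbol in P = F/A:
  F (force): kg·m/s²
  A (area): m²  → in the denominator, contributes 1/m²

Multiplying the contributions: [kg·m/s²] · [1/m²]
Adding exponents of each base unit: kg: 1, m: -1, s: -2
SI base units of pressure: kg/(m·s²)

Answer: kg/(m·s²)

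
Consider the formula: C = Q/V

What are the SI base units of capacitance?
Units of each symbol in C = Q/V:
  Q (charge, in coulombs): s·A
  V (voltage, in volts): kg·m²/(s³·A)  → in the denominator, contributes s³·A/(kg·m²)

Multiplying the contributions: [s·A] · [s³·A/(kg·m²)]
Adding exponents of each base unit: kg: -1, m: -2, s: 4, A: 2
SI base units of capacitance: s⁴·A²/(kg·m²)

Answer: s⁴·A²/(kg·m²)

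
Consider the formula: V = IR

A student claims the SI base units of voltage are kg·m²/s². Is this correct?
Units of each symbol in V = IR:
  I (current): A
  R (resistance, in ohms): kg·m²/(s³·A²)

Multiplying the contributions: [A] · [kg·m²/(s³·A²)]
Adding exponents of each base unit: kg: 1, m: 2, s: -3, A: -1
SI base units of voltage: kg·m²/(s³·A)

The claimed units kg·m²/s² (exponents kg: 1, m: 2, s: -2) do not match the derived units kg·m²/(s³·A) (exponents kg: 1, m: 2, s: -3, A: -1), so the claim is incorrect.

Answer: No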